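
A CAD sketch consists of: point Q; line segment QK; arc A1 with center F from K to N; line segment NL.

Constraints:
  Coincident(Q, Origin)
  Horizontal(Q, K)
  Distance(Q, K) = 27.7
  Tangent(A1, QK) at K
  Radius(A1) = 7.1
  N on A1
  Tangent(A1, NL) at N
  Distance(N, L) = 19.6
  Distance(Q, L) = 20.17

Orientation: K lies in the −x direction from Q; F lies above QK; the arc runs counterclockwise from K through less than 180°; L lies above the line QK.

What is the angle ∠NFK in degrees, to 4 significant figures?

50.37°

Checks: |FN| = 7.100 ✓; ∠(FN, NL) = 90.00° ✓; |NL| = 19.60 ✓; |QL| = 20.17 ✓.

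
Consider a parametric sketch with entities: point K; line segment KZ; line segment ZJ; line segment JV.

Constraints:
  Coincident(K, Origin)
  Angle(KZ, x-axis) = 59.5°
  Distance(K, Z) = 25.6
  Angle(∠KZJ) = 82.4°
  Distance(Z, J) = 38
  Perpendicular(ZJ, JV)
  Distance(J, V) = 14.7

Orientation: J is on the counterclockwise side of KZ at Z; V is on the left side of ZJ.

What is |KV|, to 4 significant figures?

36.22

K is at the origin; KZ runs at 59.5° with length 25.6, so Z = 25.6·(cos 59.5°, sin 59.5°) = (12.99, 22.06). ∠KZJ = 82.4°, so ZJ runs at 59.5° + (180° − 82.4°) = 157.1° from the x-axis; with |ZJ| = 38.0, J = Z + 38.0·(cos 157.1°, sin 157.1°) = (-22.01, 36.84). ZJ is perpendicular to JV; with |JV| = 14.7 on the left of ZJ, V = J + 14.7·(-0.3891, -0.9212) = (-27.73, 23.30). Then |KV| = |V − K| = 36.22.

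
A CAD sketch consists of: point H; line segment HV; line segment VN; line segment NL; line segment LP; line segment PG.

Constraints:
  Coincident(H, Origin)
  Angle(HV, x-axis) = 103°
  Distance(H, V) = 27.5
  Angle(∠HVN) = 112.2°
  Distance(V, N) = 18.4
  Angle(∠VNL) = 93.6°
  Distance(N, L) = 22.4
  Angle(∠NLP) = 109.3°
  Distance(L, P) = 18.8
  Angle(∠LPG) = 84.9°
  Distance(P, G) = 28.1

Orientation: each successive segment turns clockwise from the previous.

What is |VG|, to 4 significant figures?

6.763

∠NLP = 109.3° gives LP at -121.9° from the x-axis; with |LP| = 18.8, P = (12.95, 3.984). ∠LPG = 84.9° gives PG at 143.0° from the x-axis; with |PG| = 28.1, G = (-9.491, 20.89). Then |VG| = |G − V| = 6.763.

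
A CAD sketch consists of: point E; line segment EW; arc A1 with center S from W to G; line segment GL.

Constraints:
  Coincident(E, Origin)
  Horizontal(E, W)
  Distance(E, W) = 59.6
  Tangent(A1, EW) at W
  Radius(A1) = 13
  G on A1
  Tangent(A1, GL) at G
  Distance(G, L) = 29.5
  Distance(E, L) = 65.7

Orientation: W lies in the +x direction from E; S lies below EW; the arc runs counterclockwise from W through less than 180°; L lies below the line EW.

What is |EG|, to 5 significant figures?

48.743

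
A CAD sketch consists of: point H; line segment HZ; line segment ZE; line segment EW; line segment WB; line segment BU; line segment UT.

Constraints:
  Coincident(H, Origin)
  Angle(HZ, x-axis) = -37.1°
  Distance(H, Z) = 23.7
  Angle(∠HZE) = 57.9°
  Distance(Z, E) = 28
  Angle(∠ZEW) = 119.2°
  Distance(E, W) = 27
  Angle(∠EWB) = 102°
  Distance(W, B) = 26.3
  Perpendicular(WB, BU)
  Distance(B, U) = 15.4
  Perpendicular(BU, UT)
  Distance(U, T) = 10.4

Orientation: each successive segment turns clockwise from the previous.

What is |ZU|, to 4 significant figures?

31.39

∠EWB = 102.0° gives WB at 62.00° from the x-axis; with |WB| = 26.3, B = (-15.61, 16.34). WB ⟂ BU, so BU runs at -28.00°; with |BU| = 15.4, U = (-2.011, 9.108). Then |ZU| = |U − Z| = 31.39.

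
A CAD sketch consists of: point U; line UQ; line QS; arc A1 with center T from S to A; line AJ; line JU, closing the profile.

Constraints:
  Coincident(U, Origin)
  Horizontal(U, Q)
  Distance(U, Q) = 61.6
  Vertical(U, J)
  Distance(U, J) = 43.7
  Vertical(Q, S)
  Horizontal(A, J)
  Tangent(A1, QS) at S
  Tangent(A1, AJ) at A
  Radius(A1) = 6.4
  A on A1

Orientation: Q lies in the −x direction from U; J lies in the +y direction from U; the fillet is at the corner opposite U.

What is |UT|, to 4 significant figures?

66.62

U is at the origin; U and Q share the same y with |UQ| = 61.6 and Q on the −x side, so Q = (-61.60, 0.000). U and J share the same x with |UJ| = 43.7 and J on the +y side, so J = (0.000, 43.70). The virtual corner opposite U is at (-61.60, 43.70). Since A1 is tangent to QS there, TS ⟂ QS and A1 meets AJ tangentially, so TA is at right angles to AJ, with radius 6.4, so the center T sits 6.4 in from both sides at T = (-55.20, 37.30). Then |UT| = |T − U| = 66.62.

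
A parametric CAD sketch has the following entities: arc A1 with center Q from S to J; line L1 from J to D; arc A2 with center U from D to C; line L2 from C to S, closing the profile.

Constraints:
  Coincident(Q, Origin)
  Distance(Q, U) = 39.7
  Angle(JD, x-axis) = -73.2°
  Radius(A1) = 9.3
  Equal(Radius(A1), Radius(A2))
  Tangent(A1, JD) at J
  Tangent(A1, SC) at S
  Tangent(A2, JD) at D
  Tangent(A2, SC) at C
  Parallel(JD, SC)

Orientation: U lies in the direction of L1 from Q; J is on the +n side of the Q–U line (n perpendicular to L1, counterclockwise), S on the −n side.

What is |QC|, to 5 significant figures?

40.775

The slot axis is L1's direction at -73.2°, so u = (cos -73.2°, sin -73.2°) = (0.28903, -0.95732) and n = (−sin -73.2°, cos -73.2°) = (0.95732, 0.28903). Q is at the origin and U lies 39.7 along u from Q, so U = 39.7·u = (11.475, -38.006). Tangency of A1 to both parallel lines with radius 9.3 puts J and S at Q ± 9.3·n: J = (8.9031, 2.6880), S = (-8.9031, -2.6880). Equal radii place D and C the same way about U: D = U + 9.3·n = (20.378, -35.318), C = U − 9.3·n = (2.5715, -40.694). Then |QC| = |C − Q| = 40.775.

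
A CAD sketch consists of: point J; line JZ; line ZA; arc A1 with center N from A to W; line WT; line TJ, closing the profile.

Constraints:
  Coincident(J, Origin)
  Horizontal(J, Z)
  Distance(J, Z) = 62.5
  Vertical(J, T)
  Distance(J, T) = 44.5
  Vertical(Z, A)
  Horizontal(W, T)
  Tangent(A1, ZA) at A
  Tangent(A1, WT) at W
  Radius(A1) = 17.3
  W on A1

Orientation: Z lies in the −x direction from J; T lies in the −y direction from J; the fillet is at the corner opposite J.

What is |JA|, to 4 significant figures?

68.16

J is at the origin; JZ is horizontal with |JZ| = 62.5 and Z on the −x side, so Z = (-62.50, 0.000). JT is vertical with |JT| = 44.5 and T on the −y side, so T = (0.000, -44.50). The virtual corner opposite J is at (-62.50, -44.50). The tangent condition forces NA to be normal to ZA and since A1 is tangent to WT there, NW ⟂ WT, with radius 17.3, so the center N sits 17.3 in from both sides at N = (-45.20, -27.20). That places the tangent points at A = (-62.50, -27.20) on ZA and W = (-45.20, -44.50) on WT. Then |JA| = |A − J| = 68.16.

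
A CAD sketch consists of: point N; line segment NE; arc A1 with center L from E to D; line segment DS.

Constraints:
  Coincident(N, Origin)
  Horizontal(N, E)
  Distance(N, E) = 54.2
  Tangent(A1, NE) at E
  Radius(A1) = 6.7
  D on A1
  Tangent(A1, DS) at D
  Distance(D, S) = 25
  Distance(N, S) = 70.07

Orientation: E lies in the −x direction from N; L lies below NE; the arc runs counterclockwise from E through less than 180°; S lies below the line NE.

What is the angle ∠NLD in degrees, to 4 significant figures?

168.6°

Checks: |NE| = 54.20 ✓; |LD| = 6.700 ✓; ∠(LD, DS) = 90.00° ✓; |DS| = 25.00 ✓; |NS| = 70.07 ✓.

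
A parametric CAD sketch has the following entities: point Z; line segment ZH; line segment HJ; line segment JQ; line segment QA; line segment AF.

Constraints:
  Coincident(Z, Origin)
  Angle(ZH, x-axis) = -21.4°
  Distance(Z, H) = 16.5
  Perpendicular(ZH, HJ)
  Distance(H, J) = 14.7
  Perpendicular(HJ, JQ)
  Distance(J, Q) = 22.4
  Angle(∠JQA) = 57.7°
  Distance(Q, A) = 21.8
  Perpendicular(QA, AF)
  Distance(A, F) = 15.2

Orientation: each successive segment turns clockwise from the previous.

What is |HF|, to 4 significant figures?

4.870

Z is at the origin; ZH runs at -21.4° with length 16.5, so H = (15.36, -6.020). ZH ⟂ HJ, so HJ runs at -111.4°; with |HJ| = 14.7, J = (9.999, -19.71). The perpendicularity gives JQ at right angles to HJ, so JQ runs at 158.6°; with |JQ| = 22.4, Q = (-10.86, -11.53). ∠JQA = 57.7° gives QA at 36.30° from the x-axis; with |QA| = 21.8, A = (6.712, 1.372). QA ⟂ AF, so AF runs at -53.70°; with |AF| = 15.2, F = (15.71, -10.88). Then |HF| = |F − H| = 4.870.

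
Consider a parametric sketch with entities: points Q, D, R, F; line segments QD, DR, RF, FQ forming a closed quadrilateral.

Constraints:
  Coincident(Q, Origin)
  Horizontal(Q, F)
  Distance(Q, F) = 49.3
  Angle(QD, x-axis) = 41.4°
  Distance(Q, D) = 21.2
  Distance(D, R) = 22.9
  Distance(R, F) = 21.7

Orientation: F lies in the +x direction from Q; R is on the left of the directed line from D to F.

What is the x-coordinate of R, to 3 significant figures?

38.3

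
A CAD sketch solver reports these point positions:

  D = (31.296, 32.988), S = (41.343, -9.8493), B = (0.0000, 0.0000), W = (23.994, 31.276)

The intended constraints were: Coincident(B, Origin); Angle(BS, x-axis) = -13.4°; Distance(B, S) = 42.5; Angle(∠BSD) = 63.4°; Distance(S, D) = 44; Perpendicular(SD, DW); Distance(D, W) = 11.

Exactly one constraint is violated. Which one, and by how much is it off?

Distance(D, W) = 11 — off by 3.50.

B = (0.00, 0.00) ✓; BS at -13.40° ✓; |BS| = 42.50 ✓; ∠BSD = 63.40° ✓; |SD| = 44.00 ✓; ∠(SD, DW) = 90.00° ✓; |DW| = 7.500 ✗.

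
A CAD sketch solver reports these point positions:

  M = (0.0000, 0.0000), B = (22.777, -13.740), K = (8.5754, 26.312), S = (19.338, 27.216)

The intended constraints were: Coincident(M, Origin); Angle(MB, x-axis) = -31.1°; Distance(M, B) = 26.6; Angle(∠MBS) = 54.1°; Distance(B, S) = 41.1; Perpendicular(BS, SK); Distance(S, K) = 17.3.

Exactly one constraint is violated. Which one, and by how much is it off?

Distance(S, K) = 17.3 — off by 6.50.

M = (0.00, 0.00) ✓; MB at -31.10° ✓; |MB| = 26.60 ✓; ∠MBS = 54.10° ✓; |BS| = 41.10 ✓; ∠(BS, SK) = 90.00° ✓; |SK| = 10.80 ✗.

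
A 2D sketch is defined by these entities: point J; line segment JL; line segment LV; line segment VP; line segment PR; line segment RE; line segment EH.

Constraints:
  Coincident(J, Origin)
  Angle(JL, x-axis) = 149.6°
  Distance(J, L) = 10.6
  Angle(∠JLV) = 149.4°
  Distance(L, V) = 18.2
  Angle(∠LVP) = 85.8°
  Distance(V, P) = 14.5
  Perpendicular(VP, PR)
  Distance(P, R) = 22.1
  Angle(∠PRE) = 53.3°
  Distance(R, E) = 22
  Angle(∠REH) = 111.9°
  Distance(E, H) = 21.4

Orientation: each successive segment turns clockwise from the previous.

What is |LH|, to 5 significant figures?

29.905

J is at the origin; JL runs at 149.6° with length 10.6, so L = (-9.1426, 5.3640). ∠JLV = 149.4° gives LV at 119.00° from the x-axis; with |LV| = 18.2, V = (-17.966, 21.282). ∠LVP = 85.8° gives VP at 24.800° from the x-axis; with |VP| = 14.5, P = (-4.8034, 27.364). VP is perpendicular to PR, so PR runs at -65.200°; with |PR| = 22.1, R = (4.4665, 7.3022). ∠PRE = 53.3° gives RE at 168.10° from the x-axis; with |RE| = 22.0, E = (-17.061, 11.839). ∠REH = 111.9° gives EH at 100.00° from the x-axis; with |EH| = 21.4, H = (-20.777, 32.914). Then |LH| = |H − L| = 29.905.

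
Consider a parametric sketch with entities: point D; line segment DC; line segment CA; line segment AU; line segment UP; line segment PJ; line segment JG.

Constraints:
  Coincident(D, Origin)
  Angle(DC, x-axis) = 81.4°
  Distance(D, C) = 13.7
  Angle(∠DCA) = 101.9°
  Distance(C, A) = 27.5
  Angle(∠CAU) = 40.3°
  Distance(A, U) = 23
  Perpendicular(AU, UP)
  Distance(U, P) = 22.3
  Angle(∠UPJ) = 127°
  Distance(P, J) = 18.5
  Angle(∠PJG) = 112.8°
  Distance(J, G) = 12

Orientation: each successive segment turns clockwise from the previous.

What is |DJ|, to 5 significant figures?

33.672

D is at the origin; DC runs at 81.4° with length 13.7, so C = (2.0486, 13.546). ∠DCA = 101.9° gives CA at 3.3000° from the x-axis; with |CA| = 27.5, A = (29.503, 15.129). ∠CAU = 40.3° gives AU at -136.40° from the x-axis; with |AU| = 23.0, U = (12.847, -0.73228). The perpendicularity gives UP at right angles to AU, so UP runs at 133.60°; with |UP| = 22.3, P = (-2.5314, 15.417). ∠UPJ = 127.0° gives PJ at 80.600° from the x-axis; with |PJ| = 18.5, J = (0.49010, 33.668). Then |DJ| = |J − D| = 33.672.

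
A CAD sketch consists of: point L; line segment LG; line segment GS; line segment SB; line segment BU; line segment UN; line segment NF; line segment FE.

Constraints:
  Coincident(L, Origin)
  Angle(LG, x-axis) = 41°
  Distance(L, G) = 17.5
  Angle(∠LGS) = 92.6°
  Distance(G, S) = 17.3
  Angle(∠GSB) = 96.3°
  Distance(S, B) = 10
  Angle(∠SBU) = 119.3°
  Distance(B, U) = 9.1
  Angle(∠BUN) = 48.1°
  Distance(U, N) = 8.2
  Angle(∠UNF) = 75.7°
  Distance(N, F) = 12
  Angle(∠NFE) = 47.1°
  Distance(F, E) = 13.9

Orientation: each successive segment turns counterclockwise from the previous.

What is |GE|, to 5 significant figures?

20.516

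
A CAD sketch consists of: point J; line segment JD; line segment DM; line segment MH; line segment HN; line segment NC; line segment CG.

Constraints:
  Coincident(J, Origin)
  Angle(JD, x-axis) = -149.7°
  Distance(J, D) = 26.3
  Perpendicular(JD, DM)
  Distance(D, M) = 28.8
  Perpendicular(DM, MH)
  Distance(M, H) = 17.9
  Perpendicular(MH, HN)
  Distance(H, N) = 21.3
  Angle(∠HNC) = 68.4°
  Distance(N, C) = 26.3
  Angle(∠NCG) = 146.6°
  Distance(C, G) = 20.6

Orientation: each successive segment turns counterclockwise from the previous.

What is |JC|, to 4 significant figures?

37.07

The perpendicularity gives HN at right angles to MH, so HN runs at 120.3°; with |HN| = 21.3, N = (-3.469, -10.71). ∠HNC = 68.4° gives NC at -128.1° from the x-axis; with |NC| = 26.3, C = (-19.70, -31.41). Then |JC| = |C − J| = 37.07.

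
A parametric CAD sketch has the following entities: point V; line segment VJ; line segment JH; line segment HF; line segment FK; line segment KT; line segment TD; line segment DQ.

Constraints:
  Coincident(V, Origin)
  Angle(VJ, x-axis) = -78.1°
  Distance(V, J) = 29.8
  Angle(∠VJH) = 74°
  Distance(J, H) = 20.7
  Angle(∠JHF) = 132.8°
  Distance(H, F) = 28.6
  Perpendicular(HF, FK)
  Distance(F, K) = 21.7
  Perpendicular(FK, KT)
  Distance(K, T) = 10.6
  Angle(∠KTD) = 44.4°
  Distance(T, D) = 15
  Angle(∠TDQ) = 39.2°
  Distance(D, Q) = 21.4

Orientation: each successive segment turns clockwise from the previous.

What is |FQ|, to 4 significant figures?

32.55

∠KTD = 44.4° gives TD at 173.1° from the x-axis; with |TD| = 15.0, D = (-23.71, 1.738). ∠TDQ = 39.2° gives DQ at 32.30° from the x-axis; with |DQ| = 21.4, Q = (-5.624, 13.17). Then |FQ| = |Q − F| = 32.55.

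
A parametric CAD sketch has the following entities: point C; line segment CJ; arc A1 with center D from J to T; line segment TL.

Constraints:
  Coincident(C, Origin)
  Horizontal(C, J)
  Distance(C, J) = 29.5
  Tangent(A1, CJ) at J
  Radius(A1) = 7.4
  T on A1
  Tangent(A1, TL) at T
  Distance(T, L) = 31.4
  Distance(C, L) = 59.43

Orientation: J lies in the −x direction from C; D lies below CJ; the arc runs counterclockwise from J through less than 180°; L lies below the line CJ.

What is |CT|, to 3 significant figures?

36.4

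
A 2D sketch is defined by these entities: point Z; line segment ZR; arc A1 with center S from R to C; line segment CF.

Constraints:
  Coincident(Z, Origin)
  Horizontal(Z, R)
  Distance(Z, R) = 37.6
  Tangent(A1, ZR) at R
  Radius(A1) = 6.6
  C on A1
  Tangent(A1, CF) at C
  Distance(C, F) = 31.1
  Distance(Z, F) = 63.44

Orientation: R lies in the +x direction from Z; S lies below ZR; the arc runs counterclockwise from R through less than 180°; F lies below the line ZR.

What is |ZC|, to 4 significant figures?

34.49

Checks: Z = (0.00, 0.00) ✓; |SC| = 6.600 ✓; ∠(SC, CF) = 90.00° ✓; |CF| = 31.10 ✓; |ZF| = 63.44 ✓.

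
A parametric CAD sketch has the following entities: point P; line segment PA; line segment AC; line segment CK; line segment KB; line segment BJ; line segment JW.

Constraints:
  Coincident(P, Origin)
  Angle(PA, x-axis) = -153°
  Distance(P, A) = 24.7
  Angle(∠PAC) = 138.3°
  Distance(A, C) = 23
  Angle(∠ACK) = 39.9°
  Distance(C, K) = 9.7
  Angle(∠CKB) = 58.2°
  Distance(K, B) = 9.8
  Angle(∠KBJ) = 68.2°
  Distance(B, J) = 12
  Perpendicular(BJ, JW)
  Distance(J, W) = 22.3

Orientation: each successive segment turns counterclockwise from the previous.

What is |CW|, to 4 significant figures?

21.17

∠KBJ = 68.2° gives BJ at -97.60° from the x-axis; with |BJ| = 12.0, J = (-31.99, -35.05). BJ is perpendicular to JW, so JW runs at -7.600°; with |JW| = 22.3, W = (-9.883, -38.00). Then |CW| = |W − C| = 21.17.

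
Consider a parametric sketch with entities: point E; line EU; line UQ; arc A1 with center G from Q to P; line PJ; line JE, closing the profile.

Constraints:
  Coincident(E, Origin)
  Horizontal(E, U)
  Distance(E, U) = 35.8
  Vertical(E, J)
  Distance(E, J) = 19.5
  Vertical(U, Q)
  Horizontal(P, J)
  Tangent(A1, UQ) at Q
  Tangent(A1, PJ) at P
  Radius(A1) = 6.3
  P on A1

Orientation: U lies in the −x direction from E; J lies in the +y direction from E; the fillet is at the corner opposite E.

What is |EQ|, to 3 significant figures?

38.2

The virtual corner opposite E is at (-35.8, 19.5). Since A1 is tangent to UQ there, GQ ⟂ UQ and A1 meets PJ tangentially, so GP is at right angles to PJ, with radius 6.3, so the center G sits 6.3 in from both sides at G = (-29.5, 13.2). That places the tangent points at Q = (-35.8, 13.2) on UQ and P = (-29.5, 19.5) on PJ. Then |EQ| = |Q − E| = 38.2.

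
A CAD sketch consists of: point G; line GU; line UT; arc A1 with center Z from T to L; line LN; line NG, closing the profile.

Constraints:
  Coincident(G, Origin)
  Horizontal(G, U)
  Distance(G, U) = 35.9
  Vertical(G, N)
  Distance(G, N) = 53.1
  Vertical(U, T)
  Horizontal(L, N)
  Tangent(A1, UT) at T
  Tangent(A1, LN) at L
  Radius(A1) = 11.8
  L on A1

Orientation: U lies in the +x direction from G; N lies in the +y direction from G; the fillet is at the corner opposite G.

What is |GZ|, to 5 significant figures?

47.817

G is at the origin; G and U share the same y with |GU| = 35.9 and U on the +x side, so U = (35.900, 0.0000). GN is vertical with |GN| = 53.1 and N on the +y side, so N = (0.0000, 53.100). The virtual corner opposite G is at (35.900, 53.100). Tangency of A1 to UT means the radius ZT is perpendicular to UT and since A1 is tangent to LN there, ZL ⟂ LN, with radius 11.8, so the center Z sits 11.8 in from both sides at Z = (24.100, 41.300). Then |GZ| = |Z − G| = 47.817.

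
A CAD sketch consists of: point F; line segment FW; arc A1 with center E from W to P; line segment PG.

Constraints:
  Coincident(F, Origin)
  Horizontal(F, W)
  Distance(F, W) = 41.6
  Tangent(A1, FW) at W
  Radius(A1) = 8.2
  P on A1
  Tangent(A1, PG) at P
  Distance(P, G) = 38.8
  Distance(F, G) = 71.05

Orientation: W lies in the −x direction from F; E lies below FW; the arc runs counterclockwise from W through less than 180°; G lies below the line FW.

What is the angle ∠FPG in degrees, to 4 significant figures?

105.1°

Checks: |EP| = 8.200 ✓; ∠(EP, PG) = 90.00° ✓; |PG| = 38.80 ✓; |FG| = 71.05 ✓.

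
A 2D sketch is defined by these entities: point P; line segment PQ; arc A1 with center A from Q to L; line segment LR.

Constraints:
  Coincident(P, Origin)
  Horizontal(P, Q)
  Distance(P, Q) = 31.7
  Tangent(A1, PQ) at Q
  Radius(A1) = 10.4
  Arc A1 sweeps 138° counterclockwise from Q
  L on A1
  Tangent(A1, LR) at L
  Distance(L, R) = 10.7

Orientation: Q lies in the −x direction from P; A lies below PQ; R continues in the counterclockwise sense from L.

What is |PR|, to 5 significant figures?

39.780

P is at the origin; P and Q share the same y with |PQ| = 31.7 and Q on the −x side, so Q = (-31.700, 0.0000). A1 meets PQ tangentially, so AQ is at right angles to PQ, so A = Q + (0, -10.4) = (-31.700, -10.400). On A1, Q sits at bearing 90° from A; a 138° counterclockwise sweep puts L at bearing 228°, so L = A + 10.4·(cos 228°, sin 228°) = (-38.659, -18.129). A1 meets LR tangentially, so AL is at right angles to LR, so LR runs along (−sin 228°, cos 228°); with |LR| = 10.7, R = (-30.707, -25.288). Then |PR| = |R − P| = 39.780.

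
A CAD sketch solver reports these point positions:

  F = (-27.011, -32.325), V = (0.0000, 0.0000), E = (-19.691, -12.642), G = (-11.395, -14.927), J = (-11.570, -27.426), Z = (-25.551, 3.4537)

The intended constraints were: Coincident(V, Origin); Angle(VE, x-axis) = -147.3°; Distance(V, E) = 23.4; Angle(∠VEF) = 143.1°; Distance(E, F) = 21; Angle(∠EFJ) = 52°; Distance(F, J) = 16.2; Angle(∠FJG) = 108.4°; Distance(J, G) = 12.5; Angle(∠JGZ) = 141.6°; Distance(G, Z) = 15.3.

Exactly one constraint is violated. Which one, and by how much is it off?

Distance(G, Z) = 15.3 — off by 7.90.

V = (0.00, 0.00) ✓; VE at -147.3° ✓; |VE| = 23.40 ✓; ∠VEF = 143.1° ✓; |EF| = 21.00 ✓; ∠EFJ = 52.00° ✓; |FJ| = 16.20 ✓; ∠FJG = 108.4° ✓; |JG| = 12.50 ✓; ∠JGZ = 141.6° ✓; |GZ| = 23.20 ✗.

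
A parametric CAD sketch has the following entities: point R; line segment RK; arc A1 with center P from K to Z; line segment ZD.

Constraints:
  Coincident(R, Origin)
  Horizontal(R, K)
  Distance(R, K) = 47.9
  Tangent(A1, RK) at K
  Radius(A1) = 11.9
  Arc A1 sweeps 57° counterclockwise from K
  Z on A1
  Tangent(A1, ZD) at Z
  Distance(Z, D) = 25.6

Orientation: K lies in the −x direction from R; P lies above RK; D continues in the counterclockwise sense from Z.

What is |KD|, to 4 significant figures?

35.99

On A1, K sits at bearing -90° from P; a 57° counterclockwise sweep puts Z at bearing -33°, so Z = P + 11.9·(cos -33°, sin -33°) = (-37.92, 5.419). Since A1 is tangent to ZD there, PZ ⟂ ZD, so ZD runs along (−sin -33°, cos -33°); with |ZD| = 25.6, D = (-23.98, 26.89). Then |KD| = |D − K| = 35.99.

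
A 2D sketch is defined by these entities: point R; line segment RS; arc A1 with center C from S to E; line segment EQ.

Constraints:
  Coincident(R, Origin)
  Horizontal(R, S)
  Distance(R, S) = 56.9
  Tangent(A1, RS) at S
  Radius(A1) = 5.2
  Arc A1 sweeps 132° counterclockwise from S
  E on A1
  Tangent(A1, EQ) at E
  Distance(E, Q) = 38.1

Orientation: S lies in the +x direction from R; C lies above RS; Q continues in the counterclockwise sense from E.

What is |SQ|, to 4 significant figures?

42.85

R is at the origin; R and S share the same y with |RS| = 56.9 and S on the +x side, so S = (56.90, 0.000). Tangency of A1 to RS means the radius CS is perpendicular to RS, so C = S + (0, 5.2) = (56.90, 5.200). On A1, S sits at bearing -90° from C; a 132° counterclockwise sweep puts E at bearing 42°, so E = C + 5.2·(cos 42°, sin 42°) = (60.76, 8.679). Tangency of A1 to EQ means the radius CE is perpendicular to EQ, so EQ runs along (−sin 42°, cos 42°); with |EQ| = 38.1, Q = (35.27, 36.99). Then |SQ| = |Q − S| = 42.85.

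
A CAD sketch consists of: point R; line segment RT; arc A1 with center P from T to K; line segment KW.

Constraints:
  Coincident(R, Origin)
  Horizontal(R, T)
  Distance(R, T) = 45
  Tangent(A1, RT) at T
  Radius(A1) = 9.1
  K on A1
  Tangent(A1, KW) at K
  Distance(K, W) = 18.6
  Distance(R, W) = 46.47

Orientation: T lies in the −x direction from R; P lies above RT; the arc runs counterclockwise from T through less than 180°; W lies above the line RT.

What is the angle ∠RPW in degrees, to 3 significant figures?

78.6°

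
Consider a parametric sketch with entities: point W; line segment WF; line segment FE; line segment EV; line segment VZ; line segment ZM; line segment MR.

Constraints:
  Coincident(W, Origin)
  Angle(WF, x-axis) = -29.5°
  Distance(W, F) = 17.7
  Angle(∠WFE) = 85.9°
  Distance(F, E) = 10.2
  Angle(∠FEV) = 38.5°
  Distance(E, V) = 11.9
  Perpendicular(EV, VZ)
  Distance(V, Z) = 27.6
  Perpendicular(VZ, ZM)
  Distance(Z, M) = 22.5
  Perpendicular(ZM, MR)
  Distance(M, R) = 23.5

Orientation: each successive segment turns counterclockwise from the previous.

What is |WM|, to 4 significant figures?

45.85

EV is perpendicular to VZ, so VZ runs at -63.90°; with |VZ| = 27.6, Z = (21.24, -29.52). The perpendicularity gives ZM at right angles to VZ, so ZM runs at 26.10°; with |ZM| = 22.5, M = (41.44, -19.62). Then |WM| = |M − W| = 45.85.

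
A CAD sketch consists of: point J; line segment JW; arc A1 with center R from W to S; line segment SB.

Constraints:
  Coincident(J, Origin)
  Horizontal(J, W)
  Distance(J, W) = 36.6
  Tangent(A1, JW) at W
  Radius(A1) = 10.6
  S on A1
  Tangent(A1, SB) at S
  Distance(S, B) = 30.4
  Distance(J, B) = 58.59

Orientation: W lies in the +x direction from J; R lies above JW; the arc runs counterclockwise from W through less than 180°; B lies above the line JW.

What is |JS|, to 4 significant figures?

48.69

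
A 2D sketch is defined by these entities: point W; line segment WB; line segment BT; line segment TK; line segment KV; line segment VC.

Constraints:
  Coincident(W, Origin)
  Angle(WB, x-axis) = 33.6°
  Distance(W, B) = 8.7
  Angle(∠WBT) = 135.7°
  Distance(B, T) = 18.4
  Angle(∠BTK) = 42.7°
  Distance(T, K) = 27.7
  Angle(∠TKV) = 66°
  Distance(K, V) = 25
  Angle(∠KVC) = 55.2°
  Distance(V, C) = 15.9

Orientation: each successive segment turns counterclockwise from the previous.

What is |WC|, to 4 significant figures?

13.27

W is at the origin; WB runs at 33.6° with length 8.7, so B = (7.246, 4.815). ∠WBT = 135.7° gives BT at 77.90° from the x-axis; with |BT| = 18.4, T = (11.10, 22.81). ∠BTK = 42.7° gives TK at -144.8° from the x-axis; with |TK| = 27.7, K = (-11.53, 6.839). ∠TKV = 66.0° gives KV at -30.80° from the x-axis; with |KV| = 25.0, V = (9.942, -5.963). ∠KVC = 55.2° gives VC at 94.00° from the x-axis; with |VC| = 15.9, C = (8.833, 9.899). Then |WC| = |C − W| = 13.27.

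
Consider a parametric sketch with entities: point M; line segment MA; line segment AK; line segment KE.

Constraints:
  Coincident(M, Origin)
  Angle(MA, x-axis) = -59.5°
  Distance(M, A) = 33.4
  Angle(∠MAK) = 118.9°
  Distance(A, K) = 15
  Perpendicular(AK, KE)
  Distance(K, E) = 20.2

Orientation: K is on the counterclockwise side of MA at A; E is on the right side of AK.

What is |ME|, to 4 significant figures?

58.43

∠MAK = 118.9°, so AK runs at -59.5° + (180° − 118.9°) = 1.600° from the x-axis; with |AK| = 15.0, K = A + 15.0·(cos 1.600°, sin 1.600°) = (31.95, -28.36). AK is perpendicular to KE; with |KE| = 20.2 on the right of AK, E = K + 20.2·(0.02792, -0.9996) = (32.51, -48.55). Then |ME| = |E − M| = 58.43.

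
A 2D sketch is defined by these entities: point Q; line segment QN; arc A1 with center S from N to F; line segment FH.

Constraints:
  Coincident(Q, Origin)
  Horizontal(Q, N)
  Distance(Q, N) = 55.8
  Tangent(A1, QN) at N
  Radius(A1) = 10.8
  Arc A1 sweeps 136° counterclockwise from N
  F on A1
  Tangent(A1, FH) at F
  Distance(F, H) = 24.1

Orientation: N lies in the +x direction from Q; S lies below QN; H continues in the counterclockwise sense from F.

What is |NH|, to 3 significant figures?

36.7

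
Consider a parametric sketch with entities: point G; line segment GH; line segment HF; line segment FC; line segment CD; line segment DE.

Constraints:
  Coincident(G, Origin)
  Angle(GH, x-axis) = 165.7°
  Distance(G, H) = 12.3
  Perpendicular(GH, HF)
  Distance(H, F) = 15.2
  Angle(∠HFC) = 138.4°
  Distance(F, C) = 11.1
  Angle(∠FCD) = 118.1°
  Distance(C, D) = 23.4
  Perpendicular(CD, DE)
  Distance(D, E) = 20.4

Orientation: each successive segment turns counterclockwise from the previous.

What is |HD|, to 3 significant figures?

35.1

∠HFC = 138.4° gives FC at -62.7° from the x-axis; with |FC| = 11.1, C = (-10.6, -21.6). ∠FCD = 118.1° gives CD at -0.800° from the x-axis; with |CD| = 23.4, D = (12.8, -21.9). Then |HD| = |D − H| = 35.1.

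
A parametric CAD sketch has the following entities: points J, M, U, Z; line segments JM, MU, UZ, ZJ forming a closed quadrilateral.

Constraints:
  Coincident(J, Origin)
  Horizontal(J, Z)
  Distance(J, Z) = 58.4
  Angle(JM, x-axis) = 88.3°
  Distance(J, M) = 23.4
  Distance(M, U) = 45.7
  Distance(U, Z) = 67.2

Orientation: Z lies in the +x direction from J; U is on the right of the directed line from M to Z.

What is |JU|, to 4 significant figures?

22.53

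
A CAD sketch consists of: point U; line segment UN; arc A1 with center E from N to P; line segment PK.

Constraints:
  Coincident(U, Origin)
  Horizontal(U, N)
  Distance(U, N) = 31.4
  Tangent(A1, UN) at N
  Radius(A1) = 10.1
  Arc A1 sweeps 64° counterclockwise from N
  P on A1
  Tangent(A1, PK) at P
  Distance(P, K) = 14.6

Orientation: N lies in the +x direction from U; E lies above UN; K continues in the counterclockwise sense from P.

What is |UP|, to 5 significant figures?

40.873

A1 meets UN tangentially, so EN is at right angles to UN, so E = N + (0, 10.1) = (31.400, 10.100). On A1, N sits at bearing -90° from E; a 64° counterclockwise sweep puts P at bearing -26°, so P = E + 10.1·(cos -26°, sin -26°) = (40.478, 5.6725). Then |UP| = |P − U| = 40.873.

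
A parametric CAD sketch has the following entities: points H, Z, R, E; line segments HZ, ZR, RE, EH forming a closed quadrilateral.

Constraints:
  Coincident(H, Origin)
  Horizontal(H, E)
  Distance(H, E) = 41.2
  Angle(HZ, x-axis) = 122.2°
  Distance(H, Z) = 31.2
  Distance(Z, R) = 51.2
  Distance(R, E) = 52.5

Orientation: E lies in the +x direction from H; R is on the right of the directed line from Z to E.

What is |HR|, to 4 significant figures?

24.29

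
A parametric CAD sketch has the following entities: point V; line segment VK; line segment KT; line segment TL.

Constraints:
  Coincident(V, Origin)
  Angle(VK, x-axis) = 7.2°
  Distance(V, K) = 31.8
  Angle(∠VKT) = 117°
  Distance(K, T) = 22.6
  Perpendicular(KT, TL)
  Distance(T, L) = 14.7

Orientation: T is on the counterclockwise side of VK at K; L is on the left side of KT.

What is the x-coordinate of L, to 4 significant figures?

25.37

V is at the origin; VK runs at 7.2° with length 31.8, so K = 31.8·(cos 7.2°, sin 7.2°) = (31.55, 3.986). ∠VKT = 117.0°, so KT runs at 7.2° + (180° − 117.0°) = 70.20° from the x-axis; with |KT| = 22.6, T = K + 22.6·(cos 70.20°, sin 70.20°) = (39.20, 25.25). KT is perpendicular to TL; with |TL| = 14.7 on the left of KT, L = T + 14.7·(-0.9409, 0.3387) = (25.37, 30.23). So L.x = 25.37.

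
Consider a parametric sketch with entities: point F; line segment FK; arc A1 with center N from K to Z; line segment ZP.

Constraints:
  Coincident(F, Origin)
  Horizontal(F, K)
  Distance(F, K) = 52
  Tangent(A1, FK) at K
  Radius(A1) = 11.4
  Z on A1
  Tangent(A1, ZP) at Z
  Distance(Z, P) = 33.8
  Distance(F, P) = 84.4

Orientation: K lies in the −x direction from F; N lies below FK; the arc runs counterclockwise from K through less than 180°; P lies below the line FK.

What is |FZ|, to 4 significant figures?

63.01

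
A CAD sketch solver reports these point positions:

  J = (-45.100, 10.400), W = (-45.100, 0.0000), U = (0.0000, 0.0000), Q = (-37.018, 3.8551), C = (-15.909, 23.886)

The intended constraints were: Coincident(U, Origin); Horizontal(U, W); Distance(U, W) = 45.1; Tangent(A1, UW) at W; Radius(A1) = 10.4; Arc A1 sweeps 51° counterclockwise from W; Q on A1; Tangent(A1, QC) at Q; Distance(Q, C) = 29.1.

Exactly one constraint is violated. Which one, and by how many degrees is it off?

Tangent(A1, QC) at Q — off by 7.50°.

U = (0.00, 0.00) ✓; U.y = 0.00, W.y = 0.00 ✓; |UW| = 45.10 ✓; ∠(JW, WU) = 90.00° ✓; |JW| = 10.40 ✓; bearing(J→Q) − bearing(J→W) = 51.00° ✓; |JQ| = 10.40 ✓; ∠(JQ, QC) = 97.50° ✗; |QC| = 29.10 ✓.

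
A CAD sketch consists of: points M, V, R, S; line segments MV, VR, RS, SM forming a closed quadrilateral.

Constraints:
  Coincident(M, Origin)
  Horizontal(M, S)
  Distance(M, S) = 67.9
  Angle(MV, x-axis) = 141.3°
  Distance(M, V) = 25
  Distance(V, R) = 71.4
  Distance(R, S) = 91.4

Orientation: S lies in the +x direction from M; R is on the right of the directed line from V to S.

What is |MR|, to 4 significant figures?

54.67

Checks: |VR| = 71.40 ✓; |RS| = 91.40 ✓.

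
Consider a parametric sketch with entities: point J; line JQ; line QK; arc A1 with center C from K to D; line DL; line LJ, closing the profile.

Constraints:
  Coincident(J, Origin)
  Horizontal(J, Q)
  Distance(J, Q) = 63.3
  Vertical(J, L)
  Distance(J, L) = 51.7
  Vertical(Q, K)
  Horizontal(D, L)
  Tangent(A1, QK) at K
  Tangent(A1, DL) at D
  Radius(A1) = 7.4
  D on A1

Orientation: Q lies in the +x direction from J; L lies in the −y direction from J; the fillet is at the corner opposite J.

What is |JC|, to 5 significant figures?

71.325

J is at the origin; J and Q share the same y with |JQ| = 63.3 and Q on the +x side, so Q = (63.300, 0.0000). JL is vertical with |JL| = 51.7 and L on the −y side, so L = (0.0000, -51.700). The virtual corner opposite J is at (63.300, -51.700). The tangent condition forces CK to be normal to QK and the tangent condition forces CD to be normal to DL, with radius 7.4, so the center C sits 7.4 in from both sides at C = (55.900, -44.300). Then |JC| = |C − J| = 71.325.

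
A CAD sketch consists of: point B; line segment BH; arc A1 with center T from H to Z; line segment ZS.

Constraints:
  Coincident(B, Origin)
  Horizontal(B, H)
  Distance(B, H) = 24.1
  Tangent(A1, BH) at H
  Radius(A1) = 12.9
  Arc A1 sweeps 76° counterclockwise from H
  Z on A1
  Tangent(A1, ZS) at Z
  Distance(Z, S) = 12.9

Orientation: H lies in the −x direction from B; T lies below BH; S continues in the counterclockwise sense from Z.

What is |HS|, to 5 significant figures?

27.233

B is at the origin; B and H share the same y with |BH| = 24.1 and H on the −x side, so H = (-24.100, 0.0000). Tangency of A1 to BH means the radius TH is perpendicular to BH, so T = H + (0, -12.9) = (-24.100, -12.900). On A1, H sits at bearing 90° from T; a 76° counterclockwise sweep puts Z at bearing 166°, so Z = T + 12.9·(cos 166°, sin 166°) = (-36.617, -9.7792). Tangency of A1 to ZS means the radius TZ is perpendicular to ZS, so ZS runs along (−sin 166°, cos 166°); with |ZS| = 12.9, S = (-39.738, -22.296). Then |HS| = |S − H| = 27.233.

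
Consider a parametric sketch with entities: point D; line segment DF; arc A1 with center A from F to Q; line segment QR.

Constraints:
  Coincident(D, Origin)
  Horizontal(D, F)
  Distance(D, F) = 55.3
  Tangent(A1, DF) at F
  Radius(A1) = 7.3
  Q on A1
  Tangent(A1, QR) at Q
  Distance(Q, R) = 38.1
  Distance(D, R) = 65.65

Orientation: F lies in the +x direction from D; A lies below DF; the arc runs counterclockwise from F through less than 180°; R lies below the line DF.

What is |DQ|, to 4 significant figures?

48.54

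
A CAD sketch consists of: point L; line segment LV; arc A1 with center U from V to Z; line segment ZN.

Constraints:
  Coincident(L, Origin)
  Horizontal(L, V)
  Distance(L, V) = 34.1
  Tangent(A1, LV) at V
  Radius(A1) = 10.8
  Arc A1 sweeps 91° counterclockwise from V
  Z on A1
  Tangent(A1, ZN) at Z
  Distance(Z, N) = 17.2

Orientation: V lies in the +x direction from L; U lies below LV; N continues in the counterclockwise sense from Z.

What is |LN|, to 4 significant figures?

36.76

On A1, V sits at bearing 90° from U; a 91° counterclockwise sweep puts Z at bearing 181°, so Z = U + 10.8·(cos 181°, sin 181°) = (23.30, -10.99). Tangency of A1 to ZN means the radius UZ is perpendicular to ZN, so ZN runs along (−sin 181°, cos 181°); with |ZN| = 17.2, N = (23.60, -28.19). Then |LN| = |N − L| = 36.76.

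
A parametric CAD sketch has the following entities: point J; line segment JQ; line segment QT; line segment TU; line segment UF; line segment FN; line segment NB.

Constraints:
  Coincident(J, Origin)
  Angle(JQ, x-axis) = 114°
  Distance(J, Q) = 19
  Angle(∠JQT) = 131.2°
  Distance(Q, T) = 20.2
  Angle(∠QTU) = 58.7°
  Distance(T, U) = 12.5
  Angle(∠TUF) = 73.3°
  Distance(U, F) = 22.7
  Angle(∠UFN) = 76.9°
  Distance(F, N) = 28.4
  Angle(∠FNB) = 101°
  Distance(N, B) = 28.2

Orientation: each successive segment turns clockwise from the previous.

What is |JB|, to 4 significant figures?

55.43

J is at the origin; JQ runs at 114.0° with length 19.0, so Q = (-7.728, 17.36). ∠JQT = 131.2° gives QT at 65.20° from the x-axis; with |QT| = 20.2, T = (0.7449, 35.69). ∠QTU = 58.7° gives TU at -56.10° from the x-axis; with |TU| = 12.5, U = (7.717, 25.32). ∠TUF = 73.3° gives UF at -162.8° from the x-axis; with |UF| = 22.7, F = (-13.97, 18.61). ∠UFN = 76.9° gives FN at 94.10° from the x-axis; with |FN| = 28.4, N = (-16.00, 46.93). ∠FNB = 101.0° gives NB at 15.10° from the x-axis; with |NB| = 28.2, B = (11.23, 54.28). Then |JB| = |B − J| = 55.43.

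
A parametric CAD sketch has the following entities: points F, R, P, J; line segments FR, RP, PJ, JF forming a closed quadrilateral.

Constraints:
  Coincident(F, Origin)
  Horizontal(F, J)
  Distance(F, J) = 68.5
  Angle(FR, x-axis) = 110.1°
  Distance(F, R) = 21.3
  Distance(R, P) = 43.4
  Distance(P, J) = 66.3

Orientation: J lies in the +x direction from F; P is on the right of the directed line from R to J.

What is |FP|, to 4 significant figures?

22.14

F is at the origin; F and J share the same y with |FJ| = 68.5 and J in +x, so J = (68.5, 0). FR runs at 110.1° with |FR| = 21.3, so R = (-7.320, 20.00). P is determined by |RP| = 43.4 and |PJ| = 66.3 together: it lies at the intersection of circle(R, 43.4) and circle(J, 66.3). With |RJ| = 78.41, the foot of the radical line on RJ is 23.19 from R and the perpendicular offset is √(43.4² − 23.19²) = 36.69. Taking the right-of-RJ solution: P = (5.743, -21.38).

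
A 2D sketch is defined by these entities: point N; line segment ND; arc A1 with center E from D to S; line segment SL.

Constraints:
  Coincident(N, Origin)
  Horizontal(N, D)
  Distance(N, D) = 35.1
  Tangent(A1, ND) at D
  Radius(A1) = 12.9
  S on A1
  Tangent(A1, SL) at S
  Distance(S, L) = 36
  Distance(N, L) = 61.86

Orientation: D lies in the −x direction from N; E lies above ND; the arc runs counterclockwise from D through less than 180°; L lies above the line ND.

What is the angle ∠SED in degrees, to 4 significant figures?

109.3°

Checks: |ES| = 12.90 ✓; ∠(ES, SL) = 90.00° ✓; |SL| = 36.00 ✓; |NL| = 61.86 ✓.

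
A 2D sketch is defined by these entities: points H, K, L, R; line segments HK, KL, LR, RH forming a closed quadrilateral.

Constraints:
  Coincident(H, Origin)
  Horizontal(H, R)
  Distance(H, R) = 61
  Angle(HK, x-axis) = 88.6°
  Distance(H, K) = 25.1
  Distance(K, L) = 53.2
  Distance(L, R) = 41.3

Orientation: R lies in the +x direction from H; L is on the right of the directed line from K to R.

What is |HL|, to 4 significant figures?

33.79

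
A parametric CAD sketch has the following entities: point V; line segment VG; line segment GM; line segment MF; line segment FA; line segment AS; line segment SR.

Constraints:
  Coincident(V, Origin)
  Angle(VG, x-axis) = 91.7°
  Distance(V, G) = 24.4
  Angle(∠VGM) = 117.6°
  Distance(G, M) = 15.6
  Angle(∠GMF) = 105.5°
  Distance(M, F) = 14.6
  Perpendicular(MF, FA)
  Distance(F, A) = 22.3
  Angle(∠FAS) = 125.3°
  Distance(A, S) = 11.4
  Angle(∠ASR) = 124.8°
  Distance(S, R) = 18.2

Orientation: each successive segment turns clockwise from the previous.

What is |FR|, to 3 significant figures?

34.8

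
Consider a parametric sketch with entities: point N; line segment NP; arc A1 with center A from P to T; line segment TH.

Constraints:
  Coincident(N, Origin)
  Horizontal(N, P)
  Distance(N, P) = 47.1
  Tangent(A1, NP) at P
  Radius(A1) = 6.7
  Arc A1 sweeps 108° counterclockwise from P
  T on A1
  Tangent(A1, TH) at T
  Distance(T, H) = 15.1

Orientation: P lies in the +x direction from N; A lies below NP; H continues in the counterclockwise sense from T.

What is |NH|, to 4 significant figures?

50.95

On A1, P sits at bearing 90° from A; a 108° counterclockwise sweep puts T at bearing 198°, so T = A + 6.7·(cos 198°, sin 198°) = (40.73, -8.770). Tangency of A1 to TH means the radius AT is perpendicular to TH, so TH runs along (−sin 198°, cos 198°); with |TH| = 15.1, H = (45.39, -23.13). Then |NH| = |H − N| = 50.95.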